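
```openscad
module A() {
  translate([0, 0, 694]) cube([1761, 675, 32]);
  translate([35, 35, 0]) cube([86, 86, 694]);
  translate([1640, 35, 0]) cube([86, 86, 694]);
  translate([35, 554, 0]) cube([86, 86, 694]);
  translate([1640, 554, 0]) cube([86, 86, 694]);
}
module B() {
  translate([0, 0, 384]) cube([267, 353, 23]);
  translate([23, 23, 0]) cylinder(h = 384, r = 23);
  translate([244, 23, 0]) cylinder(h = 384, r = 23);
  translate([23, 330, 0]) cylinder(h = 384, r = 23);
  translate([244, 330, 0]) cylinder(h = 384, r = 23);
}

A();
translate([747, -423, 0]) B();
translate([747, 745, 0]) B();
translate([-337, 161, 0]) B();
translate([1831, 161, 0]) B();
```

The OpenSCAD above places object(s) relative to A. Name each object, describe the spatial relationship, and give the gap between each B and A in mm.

Each stool's nearest face is 70 mm from the table's bounding box.

A is a table. B is a stool. Four stools sit around the table at the −y, +y, −x, +x sides. The gap between each stool and the table is 70 mm.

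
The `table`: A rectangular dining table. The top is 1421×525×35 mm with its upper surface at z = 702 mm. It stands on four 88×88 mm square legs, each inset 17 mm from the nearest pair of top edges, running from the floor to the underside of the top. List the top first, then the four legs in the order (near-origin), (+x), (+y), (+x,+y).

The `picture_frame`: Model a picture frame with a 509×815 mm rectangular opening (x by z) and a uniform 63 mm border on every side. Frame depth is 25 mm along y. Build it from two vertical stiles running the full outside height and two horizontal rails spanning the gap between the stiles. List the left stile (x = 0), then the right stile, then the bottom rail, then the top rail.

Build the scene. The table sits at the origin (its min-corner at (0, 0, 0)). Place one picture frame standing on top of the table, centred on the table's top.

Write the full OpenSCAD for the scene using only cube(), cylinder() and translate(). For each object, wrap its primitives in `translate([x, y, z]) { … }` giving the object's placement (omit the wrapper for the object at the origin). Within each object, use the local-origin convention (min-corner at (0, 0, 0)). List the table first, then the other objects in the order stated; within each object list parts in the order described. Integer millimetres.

translate([0, 0, 667]) cube([1421, 525, 35]);
translate([17, 17, 0]) cube([88, 88, 667]);
translate([1316, 17, 0]) cube([88, 88, 667]);
translate([17, 420, 0]) cube([88, 88, 667]);
translate([1316, 420, 0]) cube([88, 88, 667]);
translate([393, 250, 702]) {
  cube([63, 25, 941]);
  translate([572, 0, 0]) cube([63, 25, 941]);
  translate([63, 0, 0]) cube([509, 25, 63]);
  translate([63, 0, 878]) cube([509, 25, 63]);
}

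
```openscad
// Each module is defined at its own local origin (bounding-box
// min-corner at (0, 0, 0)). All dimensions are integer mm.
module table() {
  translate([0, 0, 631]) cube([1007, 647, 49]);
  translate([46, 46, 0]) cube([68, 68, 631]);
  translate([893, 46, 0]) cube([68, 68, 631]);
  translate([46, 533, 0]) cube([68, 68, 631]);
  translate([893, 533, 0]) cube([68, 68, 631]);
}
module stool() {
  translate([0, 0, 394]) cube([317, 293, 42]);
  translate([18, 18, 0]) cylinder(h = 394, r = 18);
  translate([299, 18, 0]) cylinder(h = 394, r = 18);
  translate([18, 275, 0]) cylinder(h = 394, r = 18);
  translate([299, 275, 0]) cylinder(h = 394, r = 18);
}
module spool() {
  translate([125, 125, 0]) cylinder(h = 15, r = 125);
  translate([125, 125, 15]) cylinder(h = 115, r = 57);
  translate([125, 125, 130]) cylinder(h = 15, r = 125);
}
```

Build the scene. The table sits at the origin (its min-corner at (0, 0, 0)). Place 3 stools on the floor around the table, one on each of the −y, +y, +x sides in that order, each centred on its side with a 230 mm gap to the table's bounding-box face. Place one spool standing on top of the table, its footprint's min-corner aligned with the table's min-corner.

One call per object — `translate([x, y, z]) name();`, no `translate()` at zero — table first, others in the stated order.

table();
translate([345, -523, 0]) stool();
translate([345, 877, 0]) stool();
translate([1237, 177, 0]) stool();
translate([0, 0, 680]) spool();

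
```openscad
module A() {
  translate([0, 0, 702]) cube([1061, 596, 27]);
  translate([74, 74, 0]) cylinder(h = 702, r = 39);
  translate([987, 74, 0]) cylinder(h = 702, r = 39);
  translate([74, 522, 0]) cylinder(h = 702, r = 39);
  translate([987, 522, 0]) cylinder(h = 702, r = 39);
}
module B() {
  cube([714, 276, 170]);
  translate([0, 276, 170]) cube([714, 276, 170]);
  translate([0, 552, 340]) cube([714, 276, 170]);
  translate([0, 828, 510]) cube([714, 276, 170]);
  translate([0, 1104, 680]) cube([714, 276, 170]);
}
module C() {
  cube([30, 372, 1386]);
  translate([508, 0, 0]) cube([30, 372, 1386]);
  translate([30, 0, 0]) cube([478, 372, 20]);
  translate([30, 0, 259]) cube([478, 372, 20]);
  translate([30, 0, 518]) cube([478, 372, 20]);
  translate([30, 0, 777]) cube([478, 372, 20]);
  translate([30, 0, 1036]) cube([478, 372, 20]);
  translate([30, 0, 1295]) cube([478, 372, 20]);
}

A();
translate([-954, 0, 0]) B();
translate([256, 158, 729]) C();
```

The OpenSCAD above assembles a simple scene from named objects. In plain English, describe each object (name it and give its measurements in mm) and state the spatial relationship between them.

A is a table: top 1061 mm (x) × 596 mm (y), 27 mm thick, upper face at z = 729 mm, on four round legs of 78 mm diameter, each leg's bounding box inset 35 mm from the nearest pair of top edges, running from z = 0 to the bottom of the top.

B is a run of 5 identical solid stair steps. Each tread is 714×276 mm and each step block is 170 mm high. Step 1 rests on the floor; step k is offset from step 1 by (k−1)×276 mm in y and (k−1)×170 mm in z.

C is a bookshelf 538 mm wide overall, 372 mm deep and 1386 mm tall. The two sides are 30 mm thick vertical panels. 6 horizontal shelves of 20 mm thickness span between the inner faces of the sides; the lowest shelf sits on the floor and shelves are stacked with a clear vertical gap of 239 mm between each pair.

The staircase is on the floor beside the table on its −x side. The bookshelf is on top of the table.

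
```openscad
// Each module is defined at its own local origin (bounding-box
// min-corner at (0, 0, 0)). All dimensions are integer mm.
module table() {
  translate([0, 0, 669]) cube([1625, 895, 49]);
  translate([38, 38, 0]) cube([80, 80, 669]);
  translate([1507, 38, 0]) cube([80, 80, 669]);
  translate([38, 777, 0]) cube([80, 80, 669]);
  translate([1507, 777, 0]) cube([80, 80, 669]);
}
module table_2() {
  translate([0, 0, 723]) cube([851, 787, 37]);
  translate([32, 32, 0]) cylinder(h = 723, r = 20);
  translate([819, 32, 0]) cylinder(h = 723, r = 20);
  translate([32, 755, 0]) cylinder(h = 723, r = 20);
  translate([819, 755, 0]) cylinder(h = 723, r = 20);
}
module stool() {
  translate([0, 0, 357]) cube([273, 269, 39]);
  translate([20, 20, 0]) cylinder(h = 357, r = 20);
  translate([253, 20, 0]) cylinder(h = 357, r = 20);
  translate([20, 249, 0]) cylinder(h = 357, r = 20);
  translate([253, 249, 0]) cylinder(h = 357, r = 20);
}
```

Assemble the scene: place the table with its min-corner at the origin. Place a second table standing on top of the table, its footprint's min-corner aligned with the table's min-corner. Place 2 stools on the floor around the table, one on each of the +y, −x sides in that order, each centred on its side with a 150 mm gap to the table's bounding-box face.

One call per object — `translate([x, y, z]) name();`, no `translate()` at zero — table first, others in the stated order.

table();
translate([0, 0, 718]) table_2();
translate([676, 1045, 0]) stool();
translate([-423, 313, 0]) stool();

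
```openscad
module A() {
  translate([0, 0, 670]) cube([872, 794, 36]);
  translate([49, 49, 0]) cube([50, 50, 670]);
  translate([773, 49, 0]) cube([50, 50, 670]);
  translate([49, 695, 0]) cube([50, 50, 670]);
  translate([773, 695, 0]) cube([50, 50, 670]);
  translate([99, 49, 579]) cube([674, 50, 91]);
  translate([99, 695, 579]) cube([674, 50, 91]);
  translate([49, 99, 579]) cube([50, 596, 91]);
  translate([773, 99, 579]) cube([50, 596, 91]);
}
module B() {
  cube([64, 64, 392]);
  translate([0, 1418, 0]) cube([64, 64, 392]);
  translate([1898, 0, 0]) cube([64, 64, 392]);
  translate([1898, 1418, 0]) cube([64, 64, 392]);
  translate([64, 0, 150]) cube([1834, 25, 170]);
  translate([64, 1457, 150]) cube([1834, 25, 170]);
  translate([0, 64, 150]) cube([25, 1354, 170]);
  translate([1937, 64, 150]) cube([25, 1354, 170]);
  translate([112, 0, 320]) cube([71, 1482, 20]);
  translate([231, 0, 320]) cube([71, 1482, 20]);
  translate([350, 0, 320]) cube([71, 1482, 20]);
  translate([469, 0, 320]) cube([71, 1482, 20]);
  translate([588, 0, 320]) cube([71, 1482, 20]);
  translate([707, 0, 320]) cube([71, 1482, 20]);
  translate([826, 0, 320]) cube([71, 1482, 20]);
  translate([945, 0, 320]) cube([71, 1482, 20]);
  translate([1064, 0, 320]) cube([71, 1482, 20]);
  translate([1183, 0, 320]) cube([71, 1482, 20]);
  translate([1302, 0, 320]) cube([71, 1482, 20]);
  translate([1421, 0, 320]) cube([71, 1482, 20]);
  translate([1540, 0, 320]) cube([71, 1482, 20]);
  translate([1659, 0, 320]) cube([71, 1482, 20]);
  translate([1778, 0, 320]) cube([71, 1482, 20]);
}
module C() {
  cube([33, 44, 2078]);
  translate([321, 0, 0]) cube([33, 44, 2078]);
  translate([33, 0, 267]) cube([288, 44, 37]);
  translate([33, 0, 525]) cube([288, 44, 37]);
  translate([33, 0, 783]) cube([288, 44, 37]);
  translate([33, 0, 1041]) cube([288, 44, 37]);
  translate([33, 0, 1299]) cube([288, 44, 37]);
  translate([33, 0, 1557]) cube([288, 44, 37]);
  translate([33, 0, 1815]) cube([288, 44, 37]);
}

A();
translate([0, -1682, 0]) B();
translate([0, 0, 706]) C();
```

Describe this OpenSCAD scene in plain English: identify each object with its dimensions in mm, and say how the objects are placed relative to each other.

A is a rectangular dining table. The top is 872×794×36 mm with its upper surface at z = 706 mm. It stands on four 50×50 mm square legs, each inset 49 mm from the nearest pair of top edges, running from the floor to the underside of the top. Four apron rails, 50 mm thick and 91 mm tall, run between adjacent legs with their top edges flush with the underside of the top and their outer faces flush with the legs' outer faces.

B is a bed frame 1962 mm long (x) by 1482 mm wide (y). Four 64×64 mm corner posts, 392 mm tall, at the corners of the footprint. Four rails of 25 mm thickness and 170 mm height run between adjacent posts with their undersides at z = 150 mm, their outer faces flush with the outside of the frame (the two x-running rails run between the posts' inner faces; the two y-running rails run between the posts' inner faces). 15 slats, each 71 mm wide (x) and 20 mm thick, lie across the top of the two x-running rails, running the full 1482 mm width of the frame in y; the slats are evenly spaced along x between the inner faces of the end posts with equal gaps (rounded down to the nearest mm) at the −x end and between each pair — any rounding remainder accumulates at the +x end.

C is a straight ladder. Two 33×44 mm vertical rails, 2078 mm tall, stand 354 mm apart (outside-to-outside) with their front faces coplanar on the −y side. 7 rungs, each 44 mm deep and 37 mm tall, span between the inner faces of the rails, front faces flush with the rails. The lowest rung's underside is at z = 267 mm and rungs are spaced 258 mm apart (underside to underside).

The bed frame is on the floor beside the table on its −y side. The ladder is on top of the table.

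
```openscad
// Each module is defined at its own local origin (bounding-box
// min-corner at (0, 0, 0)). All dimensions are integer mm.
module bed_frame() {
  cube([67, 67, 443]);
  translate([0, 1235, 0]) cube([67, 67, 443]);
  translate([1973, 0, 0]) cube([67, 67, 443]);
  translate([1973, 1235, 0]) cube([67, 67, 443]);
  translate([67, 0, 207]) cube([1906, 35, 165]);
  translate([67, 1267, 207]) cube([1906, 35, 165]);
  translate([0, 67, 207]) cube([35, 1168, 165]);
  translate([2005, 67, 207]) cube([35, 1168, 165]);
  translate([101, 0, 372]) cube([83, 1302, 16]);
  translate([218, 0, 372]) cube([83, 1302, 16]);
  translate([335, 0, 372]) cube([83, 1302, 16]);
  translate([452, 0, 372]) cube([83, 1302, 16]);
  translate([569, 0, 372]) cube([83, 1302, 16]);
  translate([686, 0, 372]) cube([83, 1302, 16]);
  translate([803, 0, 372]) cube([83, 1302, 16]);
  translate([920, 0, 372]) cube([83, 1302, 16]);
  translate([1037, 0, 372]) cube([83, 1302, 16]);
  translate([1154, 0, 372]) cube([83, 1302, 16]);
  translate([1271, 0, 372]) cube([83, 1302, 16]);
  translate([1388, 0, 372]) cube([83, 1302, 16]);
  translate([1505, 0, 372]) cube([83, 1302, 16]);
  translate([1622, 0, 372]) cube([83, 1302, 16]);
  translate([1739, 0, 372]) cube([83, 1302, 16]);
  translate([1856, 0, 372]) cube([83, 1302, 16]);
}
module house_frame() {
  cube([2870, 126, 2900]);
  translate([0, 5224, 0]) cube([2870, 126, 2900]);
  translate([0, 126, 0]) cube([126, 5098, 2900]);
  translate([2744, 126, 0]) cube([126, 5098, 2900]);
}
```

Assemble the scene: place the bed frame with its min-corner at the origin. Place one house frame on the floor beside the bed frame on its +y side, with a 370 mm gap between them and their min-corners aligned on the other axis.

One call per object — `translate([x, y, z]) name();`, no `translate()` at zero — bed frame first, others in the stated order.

bed_frame();
translate([0, 1672, 0]) house_frame();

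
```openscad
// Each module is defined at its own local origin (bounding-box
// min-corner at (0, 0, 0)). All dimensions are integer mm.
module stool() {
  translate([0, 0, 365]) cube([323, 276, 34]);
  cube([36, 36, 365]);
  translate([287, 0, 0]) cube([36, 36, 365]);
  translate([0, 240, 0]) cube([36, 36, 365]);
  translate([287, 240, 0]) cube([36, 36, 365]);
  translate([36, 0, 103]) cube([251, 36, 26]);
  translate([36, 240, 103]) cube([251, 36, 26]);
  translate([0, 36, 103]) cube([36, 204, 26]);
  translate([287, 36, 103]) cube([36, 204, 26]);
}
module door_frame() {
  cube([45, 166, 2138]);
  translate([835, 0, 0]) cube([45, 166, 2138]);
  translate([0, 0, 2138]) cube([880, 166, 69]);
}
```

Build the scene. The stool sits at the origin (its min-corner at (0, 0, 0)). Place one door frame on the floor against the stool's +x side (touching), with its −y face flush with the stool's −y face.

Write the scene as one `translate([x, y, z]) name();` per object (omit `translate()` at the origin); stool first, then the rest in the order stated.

stool();
translate([323, 0, 0]) door_frame();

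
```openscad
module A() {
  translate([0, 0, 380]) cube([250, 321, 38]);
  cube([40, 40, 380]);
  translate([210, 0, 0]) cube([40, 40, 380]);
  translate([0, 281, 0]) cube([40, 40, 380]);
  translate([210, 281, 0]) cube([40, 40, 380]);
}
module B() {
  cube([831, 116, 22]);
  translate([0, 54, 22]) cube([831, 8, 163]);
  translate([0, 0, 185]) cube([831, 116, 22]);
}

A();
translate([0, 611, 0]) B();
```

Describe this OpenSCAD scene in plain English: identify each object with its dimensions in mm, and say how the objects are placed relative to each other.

A is a four-legged stool. The seat is 250×321 mm, 38 mm thick, top at z = 418 mm. It stands on four square legs, each 40×40 mm in cross-section, from z = 0 to the seat underside, each flush with a corner of the seat.

B is an I-beam lying along x, 831 mm long. Overall section height 207 mm. Two flanges 116 mm wide (y) and 22 mm thick, one on the floor and one at the top; a web 8 mm thick runs between them, centred on the flange width.

The I-beam is on the floor beside the stool on its +y side.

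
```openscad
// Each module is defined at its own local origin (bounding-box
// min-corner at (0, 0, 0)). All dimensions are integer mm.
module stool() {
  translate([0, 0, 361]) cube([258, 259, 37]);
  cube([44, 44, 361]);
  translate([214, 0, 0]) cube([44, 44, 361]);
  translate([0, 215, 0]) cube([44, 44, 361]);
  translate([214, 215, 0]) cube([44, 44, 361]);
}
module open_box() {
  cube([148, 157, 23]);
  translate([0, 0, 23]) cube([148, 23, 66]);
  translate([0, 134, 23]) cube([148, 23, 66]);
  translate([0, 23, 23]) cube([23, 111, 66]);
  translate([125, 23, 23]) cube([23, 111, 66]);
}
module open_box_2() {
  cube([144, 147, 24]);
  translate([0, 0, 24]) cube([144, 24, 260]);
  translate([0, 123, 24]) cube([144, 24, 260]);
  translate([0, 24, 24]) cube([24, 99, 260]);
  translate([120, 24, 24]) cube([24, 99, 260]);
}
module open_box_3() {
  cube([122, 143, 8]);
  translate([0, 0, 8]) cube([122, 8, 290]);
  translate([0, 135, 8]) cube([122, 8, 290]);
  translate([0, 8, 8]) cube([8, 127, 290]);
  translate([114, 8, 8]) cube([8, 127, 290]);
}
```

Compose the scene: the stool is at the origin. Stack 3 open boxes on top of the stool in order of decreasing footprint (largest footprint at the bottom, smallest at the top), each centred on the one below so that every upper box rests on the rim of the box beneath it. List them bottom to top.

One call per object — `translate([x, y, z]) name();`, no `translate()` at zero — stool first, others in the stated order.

stool();
translate([55, 51, 398]) open_box();
translate([57, 56, 487]) open_box_2();
translate([68, 58, 771]) open_box_3();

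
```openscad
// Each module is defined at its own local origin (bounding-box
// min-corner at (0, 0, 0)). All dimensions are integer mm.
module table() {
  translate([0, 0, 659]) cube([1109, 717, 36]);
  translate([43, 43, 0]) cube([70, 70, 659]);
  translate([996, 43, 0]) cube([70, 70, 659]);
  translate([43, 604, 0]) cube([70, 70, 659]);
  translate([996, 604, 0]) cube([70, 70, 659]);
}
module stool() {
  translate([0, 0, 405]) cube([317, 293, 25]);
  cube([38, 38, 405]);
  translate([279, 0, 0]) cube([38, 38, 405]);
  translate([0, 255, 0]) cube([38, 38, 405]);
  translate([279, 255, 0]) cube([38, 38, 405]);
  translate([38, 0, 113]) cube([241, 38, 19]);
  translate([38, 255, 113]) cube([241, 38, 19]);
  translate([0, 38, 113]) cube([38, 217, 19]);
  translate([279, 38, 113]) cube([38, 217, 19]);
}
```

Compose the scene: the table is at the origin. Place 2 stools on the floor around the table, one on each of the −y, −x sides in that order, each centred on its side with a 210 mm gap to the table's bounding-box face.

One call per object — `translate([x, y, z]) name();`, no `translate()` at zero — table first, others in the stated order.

table();
translate([396, -503, 0]) stool();
translate([-527, 212, 0]) stool();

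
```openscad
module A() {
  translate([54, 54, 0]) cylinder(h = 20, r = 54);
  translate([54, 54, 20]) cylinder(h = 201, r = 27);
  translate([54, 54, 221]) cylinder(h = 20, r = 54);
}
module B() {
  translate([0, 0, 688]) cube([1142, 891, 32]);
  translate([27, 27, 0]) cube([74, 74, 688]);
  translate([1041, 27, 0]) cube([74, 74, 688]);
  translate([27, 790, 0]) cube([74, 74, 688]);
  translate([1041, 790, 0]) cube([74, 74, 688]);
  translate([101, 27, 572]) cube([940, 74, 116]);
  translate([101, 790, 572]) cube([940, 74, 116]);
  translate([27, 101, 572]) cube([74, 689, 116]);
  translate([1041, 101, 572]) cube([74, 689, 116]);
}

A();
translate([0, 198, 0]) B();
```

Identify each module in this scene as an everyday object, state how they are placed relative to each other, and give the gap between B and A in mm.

A is a spool. B is a table. The table is on the floor beside the spool on its +y side. The gap between the table and the spool is 90 mm.

The table's nearest face is 90 mm from the spool's +y face.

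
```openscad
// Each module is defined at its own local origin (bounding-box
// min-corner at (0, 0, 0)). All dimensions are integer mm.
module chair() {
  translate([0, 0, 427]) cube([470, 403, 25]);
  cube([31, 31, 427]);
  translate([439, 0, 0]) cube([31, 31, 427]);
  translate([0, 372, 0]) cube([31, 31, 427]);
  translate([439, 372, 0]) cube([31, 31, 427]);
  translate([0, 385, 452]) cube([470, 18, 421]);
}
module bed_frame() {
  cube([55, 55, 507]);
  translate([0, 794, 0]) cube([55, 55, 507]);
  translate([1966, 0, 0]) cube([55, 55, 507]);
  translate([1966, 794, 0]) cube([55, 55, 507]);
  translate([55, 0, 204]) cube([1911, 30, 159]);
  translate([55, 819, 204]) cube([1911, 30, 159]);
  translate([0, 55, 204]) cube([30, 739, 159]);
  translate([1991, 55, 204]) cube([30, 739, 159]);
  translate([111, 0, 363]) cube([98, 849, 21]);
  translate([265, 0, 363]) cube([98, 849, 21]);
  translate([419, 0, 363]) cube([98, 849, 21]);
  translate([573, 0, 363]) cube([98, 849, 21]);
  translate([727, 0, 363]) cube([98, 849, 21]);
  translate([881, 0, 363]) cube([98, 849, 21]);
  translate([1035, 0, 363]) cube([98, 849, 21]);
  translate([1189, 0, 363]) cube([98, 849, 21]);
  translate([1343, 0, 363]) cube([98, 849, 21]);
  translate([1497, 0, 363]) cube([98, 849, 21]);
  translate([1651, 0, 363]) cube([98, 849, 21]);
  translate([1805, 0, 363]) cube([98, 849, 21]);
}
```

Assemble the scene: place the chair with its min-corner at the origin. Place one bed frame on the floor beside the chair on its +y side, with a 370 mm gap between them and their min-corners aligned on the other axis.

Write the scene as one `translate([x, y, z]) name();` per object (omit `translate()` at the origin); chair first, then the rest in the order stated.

chair();
translate([0, 773, 0]) bed_frame();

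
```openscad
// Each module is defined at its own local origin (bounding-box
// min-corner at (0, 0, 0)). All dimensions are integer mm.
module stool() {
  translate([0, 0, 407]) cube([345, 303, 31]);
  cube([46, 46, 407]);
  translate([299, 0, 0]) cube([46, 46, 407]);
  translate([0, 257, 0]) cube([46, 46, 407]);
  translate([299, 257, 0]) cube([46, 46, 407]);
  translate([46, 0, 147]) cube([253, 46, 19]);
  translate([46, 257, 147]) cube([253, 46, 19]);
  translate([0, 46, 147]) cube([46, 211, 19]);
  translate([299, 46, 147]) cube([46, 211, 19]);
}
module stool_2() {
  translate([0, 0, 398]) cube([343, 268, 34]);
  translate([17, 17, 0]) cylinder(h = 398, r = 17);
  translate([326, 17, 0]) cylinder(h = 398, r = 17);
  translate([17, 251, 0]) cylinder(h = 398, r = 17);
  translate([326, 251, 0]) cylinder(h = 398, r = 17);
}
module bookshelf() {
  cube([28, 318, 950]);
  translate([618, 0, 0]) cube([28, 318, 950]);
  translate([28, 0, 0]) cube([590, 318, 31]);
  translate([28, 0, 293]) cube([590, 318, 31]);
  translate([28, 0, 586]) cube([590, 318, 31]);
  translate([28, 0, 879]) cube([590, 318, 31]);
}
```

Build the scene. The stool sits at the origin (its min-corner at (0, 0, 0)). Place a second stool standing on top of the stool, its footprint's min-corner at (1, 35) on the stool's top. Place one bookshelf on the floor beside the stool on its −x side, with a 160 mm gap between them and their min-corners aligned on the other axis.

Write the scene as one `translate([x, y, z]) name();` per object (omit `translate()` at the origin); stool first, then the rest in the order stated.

stool();
translate([1, 35, 438]) stool_2();
translate([-806, 0, 0]) bookshelf();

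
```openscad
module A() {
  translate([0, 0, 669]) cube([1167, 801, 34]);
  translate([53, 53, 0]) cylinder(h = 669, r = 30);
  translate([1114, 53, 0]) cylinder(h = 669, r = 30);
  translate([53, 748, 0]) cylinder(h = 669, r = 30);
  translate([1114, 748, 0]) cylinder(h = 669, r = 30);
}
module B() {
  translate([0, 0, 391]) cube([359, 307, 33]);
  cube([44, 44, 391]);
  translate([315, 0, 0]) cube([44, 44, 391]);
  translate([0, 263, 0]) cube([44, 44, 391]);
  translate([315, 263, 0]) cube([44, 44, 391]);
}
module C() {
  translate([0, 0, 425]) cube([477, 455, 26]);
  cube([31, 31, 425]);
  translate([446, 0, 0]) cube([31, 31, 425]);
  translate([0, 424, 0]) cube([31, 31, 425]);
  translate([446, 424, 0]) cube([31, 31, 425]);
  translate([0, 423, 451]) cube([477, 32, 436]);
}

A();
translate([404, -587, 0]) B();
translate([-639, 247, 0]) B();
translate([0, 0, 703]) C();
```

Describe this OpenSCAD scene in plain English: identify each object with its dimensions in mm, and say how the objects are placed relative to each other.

A is a table with a 1167×801 mm rectangular top, 34 mm thick, top surface at z = 703 mm, supported by four round legs of 60 mm diameter, each leg's bounding box inset 23 mm from the nearest pair of top edges, running from the floor.

B is a four-legged stool. The seat is a 359×307×33 mm slab whose top surface is at z = 424 mm; four square legs, each 44×44 mm in cross-section, run from the floor (z = 0) to the underside of the seat, each flush with a corner of the seat.

C is a chair. The seat is a 477×455×26 mm slab with its top at z = 451 mm, on four 31×31 mm corner legs (flush with the seat edges, standing on z = 0). A flat backrest 32 mm thick, 436 mm tall, spans the full seat width and rises from the seat top along its +y edge, rear face flush with the rear of the seat.

Two stools sit around the table at the −y, −x sides. The chair is on top of the table.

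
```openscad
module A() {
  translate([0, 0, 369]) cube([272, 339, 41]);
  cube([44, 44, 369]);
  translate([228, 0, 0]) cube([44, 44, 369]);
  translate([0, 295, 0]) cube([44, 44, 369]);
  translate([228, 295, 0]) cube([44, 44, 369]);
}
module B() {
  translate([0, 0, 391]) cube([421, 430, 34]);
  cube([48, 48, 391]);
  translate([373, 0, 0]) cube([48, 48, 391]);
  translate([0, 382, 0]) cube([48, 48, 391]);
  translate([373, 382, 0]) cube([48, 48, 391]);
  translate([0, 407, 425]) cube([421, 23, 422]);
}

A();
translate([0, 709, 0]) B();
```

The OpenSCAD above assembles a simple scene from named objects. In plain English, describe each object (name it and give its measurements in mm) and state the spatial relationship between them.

A is a four-legged stool. The seat is a 272×339×41 mm slab whose top surface is at z = 410 mm; four square legs, each 44×44 mm in cross-section, run from the floor (z = 0) to the underside of the seat, each flush with a corner of the seat.

B is a chair. The seat is a 421×430×34 mm slab with its top at z = 425 mm, on four 48×48 mm corner legs (flush with the seat edges, standing on z = 0). A flat backrest 23 mm thick, 422 mm tall, spans the full seat width and rises from the seat top along its +y edge, rear face flush with the rear of the seat.

The chair is on the floor beside the stool on its +y side.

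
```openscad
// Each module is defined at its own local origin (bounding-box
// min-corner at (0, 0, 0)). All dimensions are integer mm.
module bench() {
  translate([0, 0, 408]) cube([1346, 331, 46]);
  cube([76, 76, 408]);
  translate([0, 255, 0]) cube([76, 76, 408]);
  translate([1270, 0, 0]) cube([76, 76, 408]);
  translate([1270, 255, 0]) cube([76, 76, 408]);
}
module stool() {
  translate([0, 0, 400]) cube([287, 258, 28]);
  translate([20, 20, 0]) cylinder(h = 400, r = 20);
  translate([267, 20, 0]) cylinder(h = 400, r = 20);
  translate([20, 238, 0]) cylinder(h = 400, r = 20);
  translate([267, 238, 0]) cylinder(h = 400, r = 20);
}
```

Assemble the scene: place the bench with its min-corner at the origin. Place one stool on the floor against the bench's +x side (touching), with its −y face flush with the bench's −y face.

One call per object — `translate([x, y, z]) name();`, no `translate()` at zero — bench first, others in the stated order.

bench();
translate([1346, 0, 0]) stool();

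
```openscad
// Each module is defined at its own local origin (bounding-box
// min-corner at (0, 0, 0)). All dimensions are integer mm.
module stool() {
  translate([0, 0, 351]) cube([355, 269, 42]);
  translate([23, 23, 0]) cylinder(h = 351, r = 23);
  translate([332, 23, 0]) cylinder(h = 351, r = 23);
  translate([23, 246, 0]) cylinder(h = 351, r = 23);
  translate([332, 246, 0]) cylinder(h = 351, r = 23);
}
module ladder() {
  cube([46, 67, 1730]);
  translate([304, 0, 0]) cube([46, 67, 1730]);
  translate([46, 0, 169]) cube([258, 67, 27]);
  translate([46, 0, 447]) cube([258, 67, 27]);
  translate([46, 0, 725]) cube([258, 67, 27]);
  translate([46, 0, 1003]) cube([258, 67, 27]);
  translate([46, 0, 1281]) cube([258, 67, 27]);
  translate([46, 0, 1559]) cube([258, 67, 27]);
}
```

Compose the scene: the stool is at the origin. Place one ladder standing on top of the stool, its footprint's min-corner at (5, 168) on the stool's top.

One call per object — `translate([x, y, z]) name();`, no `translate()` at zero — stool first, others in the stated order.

stool();
translate([5, 168, 393]) ladder();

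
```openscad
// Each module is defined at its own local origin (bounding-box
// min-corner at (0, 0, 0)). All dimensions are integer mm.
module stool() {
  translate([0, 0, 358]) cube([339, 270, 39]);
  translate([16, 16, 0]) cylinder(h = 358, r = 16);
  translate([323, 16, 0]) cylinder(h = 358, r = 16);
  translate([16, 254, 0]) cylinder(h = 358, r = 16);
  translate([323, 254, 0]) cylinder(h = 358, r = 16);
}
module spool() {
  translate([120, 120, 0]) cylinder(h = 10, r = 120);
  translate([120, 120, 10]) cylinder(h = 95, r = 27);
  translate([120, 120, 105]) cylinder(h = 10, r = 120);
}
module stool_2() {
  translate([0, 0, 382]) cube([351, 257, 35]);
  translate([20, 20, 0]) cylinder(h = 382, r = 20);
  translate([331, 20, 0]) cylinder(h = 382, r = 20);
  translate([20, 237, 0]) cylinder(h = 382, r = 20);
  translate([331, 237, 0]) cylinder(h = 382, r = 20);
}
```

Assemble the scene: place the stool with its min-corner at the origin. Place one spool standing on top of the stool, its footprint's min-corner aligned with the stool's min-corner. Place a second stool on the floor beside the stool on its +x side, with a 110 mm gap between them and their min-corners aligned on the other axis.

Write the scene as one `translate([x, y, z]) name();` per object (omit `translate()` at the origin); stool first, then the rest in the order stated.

stool();
translate([0, 0, 397]) spool();
translate([449, 0, 0]) stool_2();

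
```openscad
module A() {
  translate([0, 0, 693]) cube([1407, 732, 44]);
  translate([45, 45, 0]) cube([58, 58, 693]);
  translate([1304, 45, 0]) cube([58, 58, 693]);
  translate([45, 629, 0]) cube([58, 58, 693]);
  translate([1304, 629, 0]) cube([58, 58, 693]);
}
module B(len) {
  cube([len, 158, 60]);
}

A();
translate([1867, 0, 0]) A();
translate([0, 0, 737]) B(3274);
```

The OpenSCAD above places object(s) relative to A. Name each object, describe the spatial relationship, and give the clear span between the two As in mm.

A is a table. B is a beam. A beam spans the tops of two tables. The clear span between the two tables is 460 mm.

Second table starts at x = 1867; first ends at x = 1407; clear span = 1867 − 1407 = 460 mm.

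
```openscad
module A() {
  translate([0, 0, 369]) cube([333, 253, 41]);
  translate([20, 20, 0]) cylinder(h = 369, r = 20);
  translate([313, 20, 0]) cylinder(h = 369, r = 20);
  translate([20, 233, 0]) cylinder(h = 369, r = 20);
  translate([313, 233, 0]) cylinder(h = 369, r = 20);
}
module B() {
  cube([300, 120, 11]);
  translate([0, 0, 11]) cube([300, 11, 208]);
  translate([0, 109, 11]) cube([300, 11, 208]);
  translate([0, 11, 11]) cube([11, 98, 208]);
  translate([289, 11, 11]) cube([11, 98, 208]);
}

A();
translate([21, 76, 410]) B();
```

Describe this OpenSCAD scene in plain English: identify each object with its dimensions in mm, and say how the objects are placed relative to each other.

A is a four-legged stool. The seat is a 333×253×41 mm slab whose top surface is at z = 410 mm; four round legs, each 40 mm in diameter, run from the floor (z = 0) to the underside of the seat, each leg's axis is inset half a diameter from the nearest pair of seat edges (so the leg's bounding box is flush with the corner).

B is an open-topped rectangular box: outside dimensions 300×120×219 mm, with a uniform wall and base thickness of 11 mm. The base is a full 300×120 slab on the floor; four walls sit on top of the base. The front and back walls (the −y and +y sides) span the full width; the two side walls fit between them.

The open box is on top of the stool.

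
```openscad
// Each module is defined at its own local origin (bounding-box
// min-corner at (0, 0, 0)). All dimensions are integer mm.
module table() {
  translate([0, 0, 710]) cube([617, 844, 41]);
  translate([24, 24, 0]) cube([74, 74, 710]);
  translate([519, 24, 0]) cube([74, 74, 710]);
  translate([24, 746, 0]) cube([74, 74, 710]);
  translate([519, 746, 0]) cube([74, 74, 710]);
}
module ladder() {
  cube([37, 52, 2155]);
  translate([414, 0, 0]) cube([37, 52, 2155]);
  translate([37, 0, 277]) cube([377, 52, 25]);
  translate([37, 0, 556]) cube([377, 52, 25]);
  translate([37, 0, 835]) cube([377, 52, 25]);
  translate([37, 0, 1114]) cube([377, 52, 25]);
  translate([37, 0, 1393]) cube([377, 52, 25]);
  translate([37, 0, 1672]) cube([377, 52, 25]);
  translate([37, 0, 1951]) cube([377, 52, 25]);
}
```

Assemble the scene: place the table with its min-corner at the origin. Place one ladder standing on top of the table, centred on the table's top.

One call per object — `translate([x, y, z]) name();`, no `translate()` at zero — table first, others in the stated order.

table();
translate([83, 396, 751]) ladder();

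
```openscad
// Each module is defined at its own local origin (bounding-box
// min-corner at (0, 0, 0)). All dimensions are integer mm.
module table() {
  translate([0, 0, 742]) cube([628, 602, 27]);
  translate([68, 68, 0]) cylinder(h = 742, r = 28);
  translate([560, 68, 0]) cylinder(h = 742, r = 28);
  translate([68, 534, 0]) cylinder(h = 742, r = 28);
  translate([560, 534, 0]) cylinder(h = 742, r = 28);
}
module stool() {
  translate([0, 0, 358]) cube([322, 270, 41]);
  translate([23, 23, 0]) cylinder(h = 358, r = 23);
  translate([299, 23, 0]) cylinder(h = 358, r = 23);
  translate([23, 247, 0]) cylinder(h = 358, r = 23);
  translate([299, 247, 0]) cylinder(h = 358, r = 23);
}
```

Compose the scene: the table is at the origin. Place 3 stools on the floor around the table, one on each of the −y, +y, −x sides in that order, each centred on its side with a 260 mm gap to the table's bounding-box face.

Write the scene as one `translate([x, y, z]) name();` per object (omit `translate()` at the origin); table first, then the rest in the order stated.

table();
translate([153, -530, 0]) stool();
translate([153, 862, 0]) stool();
translate([-582, 166, 0]) stool();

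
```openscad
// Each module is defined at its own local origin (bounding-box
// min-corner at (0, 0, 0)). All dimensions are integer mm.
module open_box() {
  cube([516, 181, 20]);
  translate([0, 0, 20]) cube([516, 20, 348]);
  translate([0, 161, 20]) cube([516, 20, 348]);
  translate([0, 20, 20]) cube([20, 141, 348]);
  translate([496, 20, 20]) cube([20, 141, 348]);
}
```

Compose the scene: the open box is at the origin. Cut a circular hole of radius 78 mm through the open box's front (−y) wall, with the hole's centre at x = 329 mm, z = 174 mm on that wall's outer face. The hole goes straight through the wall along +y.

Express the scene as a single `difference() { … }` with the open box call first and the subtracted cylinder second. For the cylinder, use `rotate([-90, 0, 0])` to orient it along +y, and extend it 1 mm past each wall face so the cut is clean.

difference() {
  open_box();
  translate([329, -1, 174]) rotate([-90, 0, 0]) cylinder(h = 22, r = 78);
}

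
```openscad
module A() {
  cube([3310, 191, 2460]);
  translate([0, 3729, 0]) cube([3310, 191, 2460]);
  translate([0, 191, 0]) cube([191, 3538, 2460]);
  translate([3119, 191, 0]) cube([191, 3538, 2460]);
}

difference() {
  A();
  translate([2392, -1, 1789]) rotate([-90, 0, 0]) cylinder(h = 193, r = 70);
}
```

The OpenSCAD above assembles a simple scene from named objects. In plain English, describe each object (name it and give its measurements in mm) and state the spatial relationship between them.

A is the wall frame of a small rectangular building: four walls, each 2460 mm tall and 191 mm thick, enclosing a footprint 3310 mm (x) by 3920 mm (y) outside-to-outside, with no floor or roof. The front and back walls (the −y and +y sides) span the full width; the two side walls fit between them.

The house frame has a circular hole of radius 70 mm through its front wall, centred at (x = 2392, z = 1789).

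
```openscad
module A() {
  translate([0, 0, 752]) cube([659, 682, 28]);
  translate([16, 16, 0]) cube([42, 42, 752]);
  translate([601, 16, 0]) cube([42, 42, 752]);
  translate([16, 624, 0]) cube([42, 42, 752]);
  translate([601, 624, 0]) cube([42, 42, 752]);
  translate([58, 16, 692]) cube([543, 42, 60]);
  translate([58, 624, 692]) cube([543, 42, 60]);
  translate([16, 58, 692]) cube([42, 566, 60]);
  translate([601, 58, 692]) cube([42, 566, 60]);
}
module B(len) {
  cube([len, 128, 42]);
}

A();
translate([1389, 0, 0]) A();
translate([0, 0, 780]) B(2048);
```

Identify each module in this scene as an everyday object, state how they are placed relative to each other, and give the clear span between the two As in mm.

A is a table. B is a beam. A beam spans the tops of two tables. The clear span between the two tables is 730 mm.

Second table starts at x = 1389; first ends at x = 659; clear span = 1389 − 659 = 730 mm.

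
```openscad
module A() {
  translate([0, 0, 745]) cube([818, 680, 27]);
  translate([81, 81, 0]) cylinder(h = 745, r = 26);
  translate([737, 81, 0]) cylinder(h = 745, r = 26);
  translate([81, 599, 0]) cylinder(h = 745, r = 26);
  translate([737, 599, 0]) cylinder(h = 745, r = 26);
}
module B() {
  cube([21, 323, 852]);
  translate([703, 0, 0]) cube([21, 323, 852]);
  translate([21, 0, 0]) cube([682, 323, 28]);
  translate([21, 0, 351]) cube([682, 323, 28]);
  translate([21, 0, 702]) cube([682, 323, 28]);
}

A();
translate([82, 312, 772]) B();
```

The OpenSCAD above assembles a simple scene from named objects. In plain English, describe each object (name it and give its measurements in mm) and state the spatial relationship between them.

A is a rectangular dining table. The top is 818×680×27 mm with its upper surface at z = 772 mm. It stands on four round legs of 52 mm diameter, each leg's bounding box inset 55 mm from the nearest pair of top edges, running from the floor to the underside of the top.

B is a bookshelf 724 mm wide overall, 323 mm deep and 852 mm tall. The two sides are 21 mm thick vertical panels. 3 horizontal shelves of 28 mm thickness span between the inner faces of the sides; the lowest shelf sits on the floor and shelves are stacked with a clear vertical gap of 323 mm between each pair.

The bookshelf is on top of the table.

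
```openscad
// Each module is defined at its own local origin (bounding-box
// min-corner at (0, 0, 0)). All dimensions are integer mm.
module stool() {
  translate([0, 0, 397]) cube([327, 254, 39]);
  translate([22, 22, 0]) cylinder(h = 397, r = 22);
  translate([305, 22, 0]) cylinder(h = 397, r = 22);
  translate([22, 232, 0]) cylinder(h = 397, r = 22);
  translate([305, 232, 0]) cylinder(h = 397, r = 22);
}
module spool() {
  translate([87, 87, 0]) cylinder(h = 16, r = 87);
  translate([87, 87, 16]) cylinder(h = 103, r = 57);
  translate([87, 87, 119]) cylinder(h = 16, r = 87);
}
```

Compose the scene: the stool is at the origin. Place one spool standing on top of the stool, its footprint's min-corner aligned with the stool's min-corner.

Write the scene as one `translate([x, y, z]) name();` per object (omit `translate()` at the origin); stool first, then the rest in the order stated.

stool();
translate([0, 0, 436]) spool();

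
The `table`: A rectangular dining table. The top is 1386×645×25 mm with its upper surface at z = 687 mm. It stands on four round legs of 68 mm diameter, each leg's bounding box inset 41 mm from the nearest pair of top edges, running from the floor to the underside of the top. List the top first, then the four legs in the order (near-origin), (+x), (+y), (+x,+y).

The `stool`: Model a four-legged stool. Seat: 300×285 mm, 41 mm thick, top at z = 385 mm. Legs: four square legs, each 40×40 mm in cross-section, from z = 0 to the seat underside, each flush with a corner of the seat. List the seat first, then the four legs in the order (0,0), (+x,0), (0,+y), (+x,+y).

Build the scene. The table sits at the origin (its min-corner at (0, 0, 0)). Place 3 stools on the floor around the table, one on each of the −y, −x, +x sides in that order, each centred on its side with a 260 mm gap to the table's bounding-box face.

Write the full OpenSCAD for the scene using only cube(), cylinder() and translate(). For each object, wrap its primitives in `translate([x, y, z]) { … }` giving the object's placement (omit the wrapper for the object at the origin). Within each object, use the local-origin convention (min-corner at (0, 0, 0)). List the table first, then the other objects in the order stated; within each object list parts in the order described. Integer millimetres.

translate([0, 0, 662]) cube([1386, 645, 25]);
translate([75, 75, 0]) cylinder(h = 662, r = 34);
translate([1311, 75, 0]) cylinder(h = 662, r = 34);
translate([75, 570, 0]) cylinder(h = 662, r = 34);
translate([1311, 570, 0]) cylinder(h = 662, r = 34);
translate([543, -545, 0]) {
  translate([0, 0, 344]) cube([300, 285, 41]);
  cube([40, 40, 344]);
  translate([260, 0, 0]) cube([40, 40, 344]);
  translate([0, 245, 0]) cube([40, 40, 344]);
  translate([260, 245, 0]) cube([40, 40, 344]);
}
translate([-560, 180, 0]) {
  translate([0, 0, 344]) cube([300, 285, 41]);
  cube([40, 40, 344]);
  translate([260, 0, 0]) cube([40, 40, 344]);
  translate([0, 245, 0]) cube([40, 40, 344]);
  translate([260, 245, 0]) cube([40, 40, 344]);
}
translate([1646, 180, 0]) {
  translate([0, 0, 344]) cube([300, 285, 41]);
  cube([40, 40, 344]);
  translate([260, 0, 0]) cube([40, 40, 344]);
  translate([0, 245, 0]) cube([40, 40, 344]);
  translate([260, 245, 0]) cube([40, 40, 344]);
}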